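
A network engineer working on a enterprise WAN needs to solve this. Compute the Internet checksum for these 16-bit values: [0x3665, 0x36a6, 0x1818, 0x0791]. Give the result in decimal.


Given words: [0x3665, 0x36a6, 0x1818, 0x0791]
Step 1: Sum all words
Raw sum = 13925 + 13990 + 6168 + 1937 = 36020
One's complement = ~36020 & 0xFFFF = 29515

29515


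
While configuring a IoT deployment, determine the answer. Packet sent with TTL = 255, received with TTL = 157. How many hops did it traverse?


Given: initial TTL = 255, received TTL = 157
Hops = initial TTL - received TTL
Hops = 255 - 157 = 98

98


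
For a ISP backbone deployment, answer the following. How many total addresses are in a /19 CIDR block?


Given: CIDR prefix /19
Host bits = 32 - 19 = 13
Total addresses = 2^13 = 8192

8192


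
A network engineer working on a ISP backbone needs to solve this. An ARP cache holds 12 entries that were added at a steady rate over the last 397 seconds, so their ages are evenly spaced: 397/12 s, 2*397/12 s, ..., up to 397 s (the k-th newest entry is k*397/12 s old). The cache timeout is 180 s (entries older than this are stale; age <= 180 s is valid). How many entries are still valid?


Ages are k * 397/12 s for k = 1..12 (spacing = 33.0833 s).
Entry k is valid iff k * 397/12 <= 180 iff k <= 12 * 180 / 397 = 5.4408
n_valid = floor(5.4408) = 5
(n_stale = 12 - 5 = 7)

5


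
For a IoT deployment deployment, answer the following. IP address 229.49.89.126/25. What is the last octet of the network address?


Given: IP = 229.49.89.126, prefix = /25
Subnet mask = 255.255.255.128
Last octet of IP: 126
Last octet of mask: 128
Network last octet = 126 AND 128 = 0

0


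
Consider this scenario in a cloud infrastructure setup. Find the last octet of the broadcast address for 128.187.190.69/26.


Given: IP = 128.187.190.69, prefix = /26
Host bits = 32 - 26 = 6
Network last octet = 69 AND mask = 64
Host part size = 2^6 - 1 = 63
Broadcast last octet = 64 OR 63 = 127

127


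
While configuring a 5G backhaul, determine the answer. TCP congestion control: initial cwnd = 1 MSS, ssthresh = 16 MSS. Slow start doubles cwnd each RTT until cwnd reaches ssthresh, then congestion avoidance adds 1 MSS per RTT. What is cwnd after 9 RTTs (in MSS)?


RTT 0: cwnd = 1 MSS (initial)
RTT 1: cwnd = 2 MSS (slow start, doubled)
RTT 2: cwnd = 4 MSS (slow start, doubled)
RTT 3: cwnd = 8 MSS (slow start, doubled)
RTT 4: cwnd = 16 MSS (slow start, doubled)
RTT 5: cwnd = 17 MSS (congestion avoidance, +1)
RTT 6: cwnd = 18 MSS (congestion avoidance, +1)
RTT 7: cwnd = 19 MSS (congestion avoidance, +1)
RTT 8: cwnd = 20 MSS (congestion avoidance, +1)
RTT 9: cwnd = 21 MSS (congestion avoidance, +1)

21


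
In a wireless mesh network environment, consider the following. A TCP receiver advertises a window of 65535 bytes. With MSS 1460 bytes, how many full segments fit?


Given: RWND = 65535 bytes, MSS = 1460 bytes
Full segments = floor(RWND / MSS)
Full segments = floor(65535 / 1460)
Full segments = floor(44.887) = 44

44


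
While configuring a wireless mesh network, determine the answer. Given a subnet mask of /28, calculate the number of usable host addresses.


Given: subnet mask /28
Host bits = 32 - 28 = 4
Total addresses = 2^4 = 16
Usable hosts = 16 - 2 (network + broadcast) = 14

14


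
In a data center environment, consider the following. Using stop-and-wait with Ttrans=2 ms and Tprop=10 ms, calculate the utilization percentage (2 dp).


Given: Ttrans = 2 ms, Tprop = 10 ms
RTT = 2 * Tprop = 2 * 10 = 20 ms
U = Ttrans / (Ttrans + RTT)
U = 2 / (2 + 20)
U = 2 / 22 = 0.090909
U% = 9.09%

9.09


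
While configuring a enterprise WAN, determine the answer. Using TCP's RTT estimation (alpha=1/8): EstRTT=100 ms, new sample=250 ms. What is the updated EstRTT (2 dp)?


Given: EstRTT = 100 ms, SampleRTT = 250 ms, alpha = 1/8
New EstRTT = (1 - alpha) * EstRTT + alpha * SampleRTT
(7/8) * 100 = 87.5
(1/8) * 250 = 31.25
New EstRTT = 87.5 + 31.25 = 118.75 ms -> 118.75 ms (2 dp)

118.75


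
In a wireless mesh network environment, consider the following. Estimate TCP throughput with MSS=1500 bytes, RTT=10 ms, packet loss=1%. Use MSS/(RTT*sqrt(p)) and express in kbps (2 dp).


Given: MSS = 1500 bytes, RTT = 10 ms, loss = 1%
RTT in seconds = 10 / 1000 = 0.01
Loss rate = 1% = 0.01
sqrt(loss) = sqrt(0.01) = 0.1
Throughput (bytes/s) = 1500 / (0.01 * 0.1) = 1500000.0000
Throughput (kbps) = 1500000.0000 * 8 / 1000 = 12000.000000 -> 12000.00 kbps (2 dp)

12000.00


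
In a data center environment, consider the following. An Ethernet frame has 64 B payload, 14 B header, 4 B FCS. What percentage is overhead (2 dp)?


Given: payload = 64 B, header = 14 B, trailer = 4 B
Overhead bytes = header + trailer = 14 + 4 = 18
Total frame = payload + overhead = 64 + 18 = 82
Overhead % = 18 / 82 * 100 = 21.9512% -> 21.95% (2 dp)

21.95


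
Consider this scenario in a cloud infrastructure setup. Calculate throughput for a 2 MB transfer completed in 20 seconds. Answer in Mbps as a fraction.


Given: file = 2 MB, time = 20 s
File in Mb = 2 * 8 = 16 Mb
Throughput = 16 / 20 Mbps
Throughput = 4/5 Mbps

4/5


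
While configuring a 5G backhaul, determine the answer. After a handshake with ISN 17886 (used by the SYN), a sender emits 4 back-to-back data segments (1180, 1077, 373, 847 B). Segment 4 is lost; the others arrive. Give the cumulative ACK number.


SYN uses sequence number 17886; first data byte = ISN + 1 = 17887.
Segment 1: SEQ = 17887, len = 1180 B, covers [17887, 19066]
Segment 2: SEQ = 19067, len = 1077 B, covers [19067, 20143]
Segment 3: SEQ = 20144, len = 373 B, covers [20144, 20516]
Segment 4: SEQ = 20517, len = 847 B, covers [20517, 21363] [LOST]
In-order data received: bytes [17887, 20516] (segments 1..3).
Segment 4 missing -> gap begins at byte 20517.
Cumulative ACK = next expected in-order byte = 17887 + 1180 + 1077 + 373 = 20517

20517


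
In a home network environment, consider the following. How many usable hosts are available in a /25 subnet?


Given: subnet mask /25
Host bits = 32 - 25 = 7
Total addresses = 2^7 = 128
Usable hosts = 128 - 2 (network + broadcast) = 126

126


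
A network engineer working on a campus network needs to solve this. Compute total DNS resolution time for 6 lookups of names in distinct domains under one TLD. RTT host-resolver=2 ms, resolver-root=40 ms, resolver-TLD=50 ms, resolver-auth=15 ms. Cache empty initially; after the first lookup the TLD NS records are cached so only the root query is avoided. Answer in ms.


Lookup 1 (cold cache): local + root + TLD + auth = 2 + 40 + 50 + 15 = 107 ms
Lookups 2..6 (TLD NS cached -> skip root; new domain -> still ask TLD and auth): local + TLD + auth = 2 + 50 + 15 = 67 ms each
Remaining 5 lookups: 5 * 67 = 335 ms
Total = 107 + 335 = 442 ms

442


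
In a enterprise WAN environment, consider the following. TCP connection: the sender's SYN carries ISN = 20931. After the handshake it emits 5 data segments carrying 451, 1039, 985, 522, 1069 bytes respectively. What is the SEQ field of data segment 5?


The SYN occupies sequence number ISN = 20931, so the first data byte is ISN + 1 = 20932.
SEQ of data segment i = (ISN + 1) + sum of payload sizes of segments 1..i-1.
Segment 1: SEQ = 20932, payload = 451 bytes
Segment 2: SEQ = 21383, payload = 1039 bytes
Segment 3: SEQ = 22422, payload = 985 bytes
Segment 4: SEQ = 23407, payload = 522 bytes
Segment 5: SEQ = 23929, payload = 1069 bytes
SEQ of segment 5 = 20932 + 451 + 1039 + 985 + 522 = 23929

23929


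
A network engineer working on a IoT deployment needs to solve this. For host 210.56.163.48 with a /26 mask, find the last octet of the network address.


Given: IP = 210.56.163.48, prefix = /26
Subnet mask = 255.255.255.192
Last octet of IP: 48
Last octet of mask: 192
Network last octet = 48 AND 192 = 0

0


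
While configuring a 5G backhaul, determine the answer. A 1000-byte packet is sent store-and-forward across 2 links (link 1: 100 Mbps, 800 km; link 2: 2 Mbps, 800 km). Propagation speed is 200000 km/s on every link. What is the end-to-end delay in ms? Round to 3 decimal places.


Packet = 1000 bytes = 8000 bits. Store-and-forward: sum (t_trans + t_prop) per link.
Link 1: t_trans = 8000/(100*10^6) s = 0.0800 ms; t_prop = 800/200000 s = 4.0000 ms; subtotal = 4.0800 ms
Link 2: t_trans = 8000/(2*10^6) s = 4.0000 ms; t_prop = 800/200000 s = 4.0000 ms; subtotal = 8.0000 ms
End-to-end = 4.0800 + 8.0000 = 12.0800 ms -> 12.080 ms (3 dp)

12.080


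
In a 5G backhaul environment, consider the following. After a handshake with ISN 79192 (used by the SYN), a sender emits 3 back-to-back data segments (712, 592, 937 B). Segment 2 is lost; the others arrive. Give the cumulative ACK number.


SYN uses sequence number 79192; first data byte = ISN + 1 = 79193.
Segment 1: SEQ = 79193, len = 712 B, covers [79193, 79904]
Segment 2: SEQ = 79905, len = 592 B, covers [79905, 80496] [LOST]
Segment 3: SEQ = 80497, len = 937 B, covers [80497, 81433]
In-order data received: bytes [79193, 79904] (segments 1..1).
Segment 2 missing -> gap begins at byte 79905; later segments buffered out of order.
Cumulative ACK = next expected in-order byte = 79193 + 712 = 79905

79905


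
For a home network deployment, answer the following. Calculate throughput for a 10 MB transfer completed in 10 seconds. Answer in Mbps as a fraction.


Given: file = 10 MB, time = 10 s
File in Mb = 10 * 8 = 80 Mb
Throughput = 80 / 10 Mbps
Throughput = 8 Mbps

8


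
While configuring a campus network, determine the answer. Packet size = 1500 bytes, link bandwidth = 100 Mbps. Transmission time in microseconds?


Given: packet = 1500 bytes, bandwidth = 100 Mbps
Packet in bits = 1500 * 8 = 12000 bits
Bandwidth = 100 * 10^6 = 100000000 bps
Time = 12000 / 100000000 seconds
Time in us = 12000 * 10^6 / 100000000 = 120

120


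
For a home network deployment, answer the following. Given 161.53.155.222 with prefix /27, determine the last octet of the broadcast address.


Given: IP = 161.53.155.222, prefix = /27
Host bits = 32 - 27 = 5
Network last octet = 222 AND mask = 192
Host part size = 2^5 - 1 = 31
Broadcast last octet = 192 OR 31 = 223

223


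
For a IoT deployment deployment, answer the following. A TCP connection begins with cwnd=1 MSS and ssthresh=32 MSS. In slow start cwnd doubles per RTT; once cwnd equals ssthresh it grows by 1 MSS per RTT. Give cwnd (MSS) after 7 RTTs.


RTT 0: cwnd = 1 MSS (initial)
RTT 1: cwnd = 2 MSS (slow start, doubled)
RTT 2: cwnd = 4 MSS (slow start, doubled)
RTT 3: cwnd = 8 MSS (slow start, doubled)
RTT 4: cwnd = 16 MSS (slow start, doubled)
RTT 5: cwnd = 32 MSS (slow start, doubled)
RTT 6: cwnd = 33 MSS (congestion avoidance, +1)
RTT 7: cwnd = 34 MSS (congestion avoidance, +1)

34


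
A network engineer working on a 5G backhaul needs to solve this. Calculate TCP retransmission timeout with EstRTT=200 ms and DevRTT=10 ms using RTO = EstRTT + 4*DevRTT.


Given: EstRTT = 200 ms, DevRTT = 10 ms
Timeout = EstRTT + 4 * DevRTT
4 * DevRTT = 4 * 10 = 40
Timeout = 200 + 40 = 240 ms

240


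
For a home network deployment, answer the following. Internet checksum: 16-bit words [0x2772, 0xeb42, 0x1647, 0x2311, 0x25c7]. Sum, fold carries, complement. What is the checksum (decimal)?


Given words: [0x2772, 0xeb42, 0x1647, 0x2311, 0x25c7]
Step 1: Sum all words
Raw sum = 10098 + 60226 + 5703 + 8977 + 9671 = 94675
Step 2: Fold carry: (29139 + 1) = 29140
One's complement = ~29140 & 0xFFFF = 36395

36395


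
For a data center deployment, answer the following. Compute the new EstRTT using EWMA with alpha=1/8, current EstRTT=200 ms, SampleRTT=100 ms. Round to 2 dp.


Given: EstRTT = 200 ms, SampleRTT = 100 ms, alpha = 1/8
New EstRTT = (1 - alpha) * EstRTT + alpha * SampleRTT
(7/8) * 200 = 175
(1/8) * 100 = 12.5
New EstRTT = 175 + 12.5 = 187.5 ms -> 187.50 ms (2 dp)

187.50


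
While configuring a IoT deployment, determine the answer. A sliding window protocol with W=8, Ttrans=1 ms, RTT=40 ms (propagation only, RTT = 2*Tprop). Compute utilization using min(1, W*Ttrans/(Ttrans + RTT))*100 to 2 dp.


Given: W = 8, Ttrans = 1 ms, RTT = 40 ms (= 2 * Tprop, Tprop = 20 ms)
Cycle time = Ttrans + RTT = 1 + 40 = 41 ms (first packet sent until its ACK returns)
W * Ttrans = 8 * 1 = 8 ms of sending per cycle
W * Ttrans / (Ttrans + RTT) = 8 / 41 = 0.195122
U = min(1, 0.195122) = 0.195122
U% = 19.51%

19.51


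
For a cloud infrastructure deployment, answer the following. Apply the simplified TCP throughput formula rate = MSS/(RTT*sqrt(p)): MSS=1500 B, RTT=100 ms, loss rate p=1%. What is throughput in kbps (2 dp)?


Given: MSS = 1500 bytes, RTT = 100 ms, loss = 1%
RTT in seconds = 100 / 1000 = 0.1
Loss rate = 1% = 0.01
sqrt(loss) = sqrt(0.01) = 0.1
Throughput (bytes/s) = 1500 / (0.1 * 0.1) = 150000.0000
Throughput (kbps) = 150000.0000 * 8 / 1000 = 1200.000000 -> 1200.00 kbps (2 dp)

1200.00


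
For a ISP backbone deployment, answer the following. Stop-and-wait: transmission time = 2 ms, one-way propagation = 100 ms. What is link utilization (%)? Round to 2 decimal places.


Given: Ttrans = 2 ms, Tprop = 100 ms
RTT = 2 * Tprop = 2 * 100 = 200 ms
U = Ttrans / (Ttrans + RTT)
U = 2 / (2 + 200)
U = 2 / 202 = 0.009901
U% = 0.99%

0.99


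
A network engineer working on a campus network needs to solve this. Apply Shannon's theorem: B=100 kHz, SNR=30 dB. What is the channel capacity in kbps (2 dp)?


Given: B = 100 kHz, SNR = 30 dB
SNR linear = 10^(30/10) = 1000
1 + SNR = 1001
log2(1001) = 9.9672262588
C = 100 * 1000 * 9.9672262588 = 996722.6259 bps
C = 996.722626 kbps -> 996.72 kbps (2 dp)

996.72


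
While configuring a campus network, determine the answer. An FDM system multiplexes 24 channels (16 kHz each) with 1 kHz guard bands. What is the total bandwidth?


Given: 24 channels, 16 kHz each, guard = 1 kHz
Channel bandwidth = 24 * 16 = 384 kHz
Guard bands = 23 gaps * 1 kHz = 23 kHz
Total = 384 + 23 = 407 kHz

407


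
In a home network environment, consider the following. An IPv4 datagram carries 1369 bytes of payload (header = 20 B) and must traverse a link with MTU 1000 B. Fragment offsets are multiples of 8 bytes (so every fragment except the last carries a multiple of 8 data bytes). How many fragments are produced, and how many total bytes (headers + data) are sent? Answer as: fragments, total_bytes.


Max data per non-final fragment = floor((MTU - header)/8)*8 = floor((1000 - 20)/8)*8 = floor(980/8)*8 = 976 B
Final fragment needs no 8-byte alignment: it can carry up to MTU - header = 980 B
Non-final fragments needed = ceil((payload - 980) / 976) = ceil(389/976) = ceil(0.3986) = 1
Number of fragments = 1 + 1 = 2
Fragment sizes (data): 1 * 976 B + 393 B (last, 393 <= 980 OK)
Total bytes sent = payload + n_frags * header = 1369 + 2*20 = 1369 + 40 = 1409 B

2, 1409


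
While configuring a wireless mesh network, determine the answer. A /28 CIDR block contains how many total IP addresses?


Given: CIDR prefix /28
Host bits = 32 - 28 = 4
Total addresses = 2^4 = 16

16


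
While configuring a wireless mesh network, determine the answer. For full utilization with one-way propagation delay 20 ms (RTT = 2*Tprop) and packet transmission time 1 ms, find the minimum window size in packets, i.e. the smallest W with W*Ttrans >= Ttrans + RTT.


Given: Ttrans = 1 ms, RTT = 40 ms (= 2 * Tprop, Tprop = 20 ms)
Time until first ACK returns = Ttrans + RTT = 1 + 40 = 41 ms
Need W * Ttrans >= Ttrans + RTT  ->  W >= (Ttrans + RTT) / Ttrans
(Ttrans + RTT) / Ttrans = 41 / 1 = 41
W_min = ceil(41) = 41

41


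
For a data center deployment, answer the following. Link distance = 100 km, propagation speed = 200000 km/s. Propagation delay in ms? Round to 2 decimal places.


Given: distance = 100 km, speed = 200000 km/s
Delay = distance / speed = 100 / 200000 seconds
Delay in ms = 100 * 1000 / 200000
Delay = 0.5000 ms
Rounded to 2 dp = 0.50 ms

0.50


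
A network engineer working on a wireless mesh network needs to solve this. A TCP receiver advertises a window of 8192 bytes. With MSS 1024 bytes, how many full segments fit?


Given: RWND = 8192 bytes, MSS = 1024 bytes
Full segments = floor(RWND / MSS)
Full segments = floor(8192 / 1024)
Full segments = floor(8.0) = 8

8


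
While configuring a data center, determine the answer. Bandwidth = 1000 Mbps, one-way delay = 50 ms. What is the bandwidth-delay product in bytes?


Given: bandwidth = 1000 Mbps, delay = 50 ms
BDP in bits = 1000 * 10^6 * 50 / 1000
BDP in bits = 50000000
BDP in bytes = 50000000 / 8 = 6250000

6250000


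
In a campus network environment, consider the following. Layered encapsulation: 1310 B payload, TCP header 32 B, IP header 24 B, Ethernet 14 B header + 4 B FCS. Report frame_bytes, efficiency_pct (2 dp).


TCP segment = 1310 + 32 = 1342 B
IP packet = 1342 + 24 = 1366 B
Ethernet frame = 1366 + 14 + 4 = 1384 B
Efficiency = app / frame = 1310 / 1384 = 0.946532 = 94.6532% -> 94.65% (2 dp)

1384, 94.65


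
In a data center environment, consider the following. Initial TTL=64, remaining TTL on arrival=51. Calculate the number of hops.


Given: initial TTL = 64, received TTL = 51
Hops = initial TTL - received TTL
Hops = 64 - 51 = 13

13


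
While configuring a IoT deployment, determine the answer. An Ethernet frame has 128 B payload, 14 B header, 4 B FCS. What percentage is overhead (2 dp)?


Given: payload = 128 B, header = 14 B, trailer = 4 B
Overhead bytes = header + trailer = 14 + 4 = 18
Total frame = payload + overhead = 128 + 18 = 146
Overhead % = 18 / 146 * 100 = 12.3288% -> 12.33% (2 dp)

12.33


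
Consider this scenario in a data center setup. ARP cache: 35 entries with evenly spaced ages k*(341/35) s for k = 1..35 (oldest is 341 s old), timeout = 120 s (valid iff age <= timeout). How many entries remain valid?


Ages are k * 341/35 s for k = 1..35 (spacing = 9.7429 s).
Entry k is valid iff k * 341/35 <= 120 iff k <= 35 * 120 / 341 = 12.3167
n_valid = floor(12.3167) = 12
(n_stale = 35 - 12 = 23)

12


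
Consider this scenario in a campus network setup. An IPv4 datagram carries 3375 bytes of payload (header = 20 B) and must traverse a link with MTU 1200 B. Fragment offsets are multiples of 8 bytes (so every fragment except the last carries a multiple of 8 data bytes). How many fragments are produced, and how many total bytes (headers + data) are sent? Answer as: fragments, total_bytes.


Max data per non-final fragment = floor((MTU - header)/8)*8 = floor((1200 - 20)/8)*8 = floor(1180/8)*8 = 1176 B
Final fragment needs no 8-byte alignment: it can carry up to MTU - header = 1180 B
Non-final fragments needed = ceil((payload - 1180) / 1176) = ceil(2195/1176) = ceil(1.8665) = 2
Number of fragments = 2 + 1 = 3
Fragment sizes (data): 2 * 1176 B + 1023 B (last, 1023 <= 1180 OK)
Total bytes sent = payload + n_frags * header = 3375 + 3*20 = 3375 + 60 = 3435 B

3, 3435


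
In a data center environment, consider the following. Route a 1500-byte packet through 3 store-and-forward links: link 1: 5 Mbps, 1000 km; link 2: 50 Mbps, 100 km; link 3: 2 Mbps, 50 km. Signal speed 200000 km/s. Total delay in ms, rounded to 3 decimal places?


Packet = 1500 bytes = 12000 bits. Store-and-forward: sum (t_trans + t_prop) per link.
Link 1: t_trans = 12000/(5*10^6) s = 2.4000 ms; t_prop = 1000/200000 s = 5.0000 ms; subtotal = 7.4000 ms
Link 2: t_trans = 12000/(50*10^6) s = 0.2400 ms; t_prop = 100/200000 s = 0.5000 ms; subtotal = 0.7400 ms
Link 3: t_trans = 12000/(2*10^6) s = 6.0000 ms; t_prop = 50/200000 s = 0.2500 ms; subtotal = 6.2500 ms
End-to-end = 7.4000 + 0.7400 + 6.2500 = 14.3900 ms -> 14.390 ms (3 dp)

14.390


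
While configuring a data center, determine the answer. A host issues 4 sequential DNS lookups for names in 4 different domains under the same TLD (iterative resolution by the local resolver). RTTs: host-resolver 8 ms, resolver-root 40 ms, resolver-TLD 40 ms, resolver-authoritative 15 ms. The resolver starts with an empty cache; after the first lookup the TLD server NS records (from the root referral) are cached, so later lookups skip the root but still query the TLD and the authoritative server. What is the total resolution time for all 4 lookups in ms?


Lookup 1 (cold cache): local + root + TLD + auth = 8 + 40 + 40 + 15 = 103 ms
Lookups 2..4 (TLD NS cached -> skip root; new domain -> still ask TLD and auth): local + TLD + auth = 8 + 40 + 15 = 63 ms each
Remaining 3 lookups: 3 * 63 = 189 ms
Total = 103 + 189 = 292 ms

292


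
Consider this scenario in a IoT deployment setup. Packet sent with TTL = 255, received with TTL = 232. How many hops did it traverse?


Given: initial TTL = 255, received TTL = 232
Hops = initial TTL - received TTL
Hops = 255 - 232 = 23

23


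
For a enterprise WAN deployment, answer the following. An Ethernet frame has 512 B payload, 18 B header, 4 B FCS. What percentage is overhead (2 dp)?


Given: payload = 512 B, header = 18 B, trailer = 4 B
Overhead bytes = header + trailer = 18 + 4 = 22
Total frame = payload + overhead = 512 + 22 = 534
Overhead % = 22 / 534 * 100 = 4.1199% -> 4.12% (2 dp)

4.12


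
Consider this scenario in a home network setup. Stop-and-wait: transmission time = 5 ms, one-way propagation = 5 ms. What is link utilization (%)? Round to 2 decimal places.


Given: Ttrans = 5 ms, Tprop = 5 ms
RTT = 2 * Tprop = 2 * 5 = 10 ms
U = Ttrans / (Ttrans + RTT)
U = 5 / (5 + 10)
U = 5 / 15 = 0.333333
U% = 33.33%

33.33


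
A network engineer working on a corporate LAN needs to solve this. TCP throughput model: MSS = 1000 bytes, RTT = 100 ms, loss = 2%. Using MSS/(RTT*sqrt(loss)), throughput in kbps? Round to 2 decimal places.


Given: MSS = 1000 bytes, RTT = 100 ms, loss = 2%
RTT in seconds = 100 / 1000 = 0.1
Loss rate = 2% = 0.02
sqrt(loss) = sqrt(0.02) = 0.141421356237
Throughput (bytes/s) = 1000 / (0.1 * 0.141421356237) = 70710.6781
Throughput (kbps) = 70710.6781 * 8 / 1000 = 565.685425 -> 565.69 kbps (2 dp)

565.69


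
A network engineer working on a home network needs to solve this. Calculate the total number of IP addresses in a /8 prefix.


Given: CIDR prefix /8
Host bits = 32 - 8 = 24
Total addresses = 2^24 = 16777216

16777216


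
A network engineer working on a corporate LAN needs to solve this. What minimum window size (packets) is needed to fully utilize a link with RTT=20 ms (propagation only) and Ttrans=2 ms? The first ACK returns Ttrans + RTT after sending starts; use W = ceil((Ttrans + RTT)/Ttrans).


Given: Ttrans = 2 ms, RTT = 20 ms (= 2 * Tprop, Tprop = 10 ms)
Time until first ACK returns = Ttrans + RTT = 2 + 20 = 22 ms
Need W * Ttrans >= Ttrans + RTT  ->  W >= (Ttrans + RTT) / Ttrans
(Ttrans + RTT) / Ttrans = 22 / 2 = 11
W_min = ceil(11) = 11

11


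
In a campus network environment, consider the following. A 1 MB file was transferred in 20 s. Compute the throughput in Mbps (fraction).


Given: file = 1 MB, time = 20 s
File in Mb = 1 * 8 = 8 Mb
Throughput = 8 / 20 Mbps
Throughput = 2/5 Mbps

2/5


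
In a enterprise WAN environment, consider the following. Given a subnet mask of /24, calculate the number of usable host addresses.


Given: subnet mask /24
Host bits = 32 - 24 = 8
Total addresses = 2^8 = 256
Usable hosts = 256 - 2 (network + broadcast) = 254

254


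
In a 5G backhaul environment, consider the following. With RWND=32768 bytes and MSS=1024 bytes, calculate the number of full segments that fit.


Given: RWND = 32768 bytes, MSS = 1024 bytes
Full segments = floor(RWND / MSS)
Full segments = floor(32768 / 1024)
Full segments = floor(32.0) = 32

32


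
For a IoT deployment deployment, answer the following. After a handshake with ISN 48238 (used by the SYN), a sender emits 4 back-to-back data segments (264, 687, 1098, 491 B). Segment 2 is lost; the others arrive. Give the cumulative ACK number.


SYN uses sequence number 48238; first data byte = ISN + 1 = 48239.
Segment 1: SEQ = 48239, len = 264 B, covers [48239, 48502]
Segment 2: SEQ = 48503, len = 687 B, covers [48503, 49189] [LOST]
Segment 3: SEQ = 49190, len = 1098 B, covers [49190, 50287]
Segment 4: SEQ = 50288, len = 491 B, covers [50288, 50778]
In-order data received: bytes [48239, 48502] (segments 1..1).
Segment 2 missing -> gap begins at byte 48503; later segments buffered out of order.
Cumulative ACK = next expected in-order byte = 48239 + 264 = 48503

48503


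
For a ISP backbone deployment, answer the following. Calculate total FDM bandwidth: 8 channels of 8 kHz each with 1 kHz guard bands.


Given: 8 channels, 8 kHz each, guard = 1 kHz
Channel bandwidth = 8 * 8 = 64 kHz
Guard bands = 7 gaps * 1 kHz = 7 kHz
Total = 64 + 7 = 71 kHz

71


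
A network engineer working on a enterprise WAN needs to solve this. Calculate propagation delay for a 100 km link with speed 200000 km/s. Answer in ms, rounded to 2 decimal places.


Given: distance = 100 km, speed = 200000 km/s
Delay = distance / speed = 100 / 200000 seconds
Delay in ms = 100 * 1000 / 200000
Delay = 0.5000 ms
Rounded to 2 dp = 0.50 ms

0.50


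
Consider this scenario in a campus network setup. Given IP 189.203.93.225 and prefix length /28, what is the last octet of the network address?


Given: IP = 189.203.93.225, prefix = /28
Subnet mask = 255.255.255.240
Last octet of IP: 225
Last octet of mask: 240
Network last octet = 225 AND 240 = 224

224


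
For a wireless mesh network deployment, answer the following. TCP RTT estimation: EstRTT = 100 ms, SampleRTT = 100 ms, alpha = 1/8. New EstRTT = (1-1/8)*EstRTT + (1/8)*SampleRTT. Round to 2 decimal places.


Given: EstRTT = 100 ms, SampleRTT = 100 ms, alpha = 1/8
New EstRTT = (1 - alpha) * EstRTT + alpha * SampleRTT
(7/8) * 100 = 87.5
(1/8) * 100 = 12.5
New EstRTT = 87.5 + 12.5 = 100 ms -> 100.00 ms (2 dp)

100.00


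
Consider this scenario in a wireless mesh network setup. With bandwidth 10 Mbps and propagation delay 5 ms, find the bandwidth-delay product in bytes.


Given: bandwidth = 10 Mbps, delay = 5 ms
BDP in bits = 10 * 10^6 * 5 / 1000
BDP in bits = 50000
BDP in bytes = 50000 / 8 = 6250

6250


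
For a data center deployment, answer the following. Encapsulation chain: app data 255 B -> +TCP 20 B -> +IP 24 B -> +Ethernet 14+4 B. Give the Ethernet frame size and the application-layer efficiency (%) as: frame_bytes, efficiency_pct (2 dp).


TCP segment = 255 + 20 = 275 B
IP packet = 275 + 24 = 299 B
Ethernet frame = 299 + 14 + 4 = 317 B
Efficiency = app / frame = 255 / 317 = 0.804416 = 80.4416% -> 80.44% (2 dp)

317, 80.44


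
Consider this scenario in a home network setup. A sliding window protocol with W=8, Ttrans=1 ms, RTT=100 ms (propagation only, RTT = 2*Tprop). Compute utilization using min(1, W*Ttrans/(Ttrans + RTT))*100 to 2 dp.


Given: W = 8, Ttrans = 1 ms, RTT = 100 ms (= 2 * Tprop, Tprop = 50 ms)
Cycle time = Ttrans + RTT = 1 + 100 = 101 ms (first packet sent until its ACK returns)
W * Ttrans = 8 * 1 = 8 ms of sending per cycle
W * Ttrans / (Ttrans + RTT) = 8 / 101 = 0.079208
U = min(1, 0.079208) = 0.079208
U% = 7.92%

7.92


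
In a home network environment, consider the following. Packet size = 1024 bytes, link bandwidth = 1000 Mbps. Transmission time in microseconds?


Given: packet = 1024 bytes, bandwidth = 1000 Mbps
Packet in bits = 1024 * 8 = 8192 bits
Bandwidth = 1000 * 10^6 = 1000000000 bps
Time = 8192 / 1000000000 seconds
Time in us = 8192 * 10^6 / 1000000000 = 8.192

8.192


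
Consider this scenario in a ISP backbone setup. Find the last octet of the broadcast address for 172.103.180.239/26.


Given: IP = 172.103.180.239, prefix = /26
Host bits = 32 - 26 = 6
Network last octet = 239 AND mask = 192
Host part size = 2^6 - 1 = 63
Broadcast last octet = 192 OR 63 = 255

255


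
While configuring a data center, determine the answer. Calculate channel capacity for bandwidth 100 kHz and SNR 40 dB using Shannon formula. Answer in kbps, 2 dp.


Given: B = 100 kHz, SNR = 40 dB
SNR linear = 10^(40/10) = 10000
1 + SNR = 10001
log2(10001) = 13.2878566418
C = 100 * 1000 * 13.2878566418 = 1328785.6642 bps
C = 1328.785664 kbps -> 1328.79 kbps (2 dp)

1328.79


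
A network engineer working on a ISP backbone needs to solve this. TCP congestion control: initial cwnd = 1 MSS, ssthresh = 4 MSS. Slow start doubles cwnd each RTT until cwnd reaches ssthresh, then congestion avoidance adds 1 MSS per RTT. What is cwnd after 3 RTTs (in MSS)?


RTT 0: cwnd = 1 MSS (initial)
RTT 1: cwnd = 2 MSS (slow start, doubled)
RTT 2: cwnd = 4 MSS (slow start, doubled)
RTT 3: cwnd = 5 MSS (congestion avoidance, +1)

5


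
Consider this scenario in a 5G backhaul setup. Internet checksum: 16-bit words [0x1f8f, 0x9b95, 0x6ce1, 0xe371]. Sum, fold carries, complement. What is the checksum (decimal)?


Given words: [0x1f8f, 0x9b95, 0x6ce1, 0xe371]
Step 1: Sum all words
Raw sum = 8079 + 39829 + 27873 + 58225 = 134006
Step 2: Fold carry: (2934 + 2) = 2936
One's complement = ~2936 & 0xFFFF = 62599

62599


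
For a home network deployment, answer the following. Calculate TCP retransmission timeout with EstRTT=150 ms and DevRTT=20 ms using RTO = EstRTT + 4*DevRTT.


Given: EstRTT = 150 ms, DevRTT = 20 ms
Timeout = EstRTT + 4 * DevRTT
4 * DevRTT = 4 * 20 = 80
Timeout = 150 + 80 = 230 ms

230


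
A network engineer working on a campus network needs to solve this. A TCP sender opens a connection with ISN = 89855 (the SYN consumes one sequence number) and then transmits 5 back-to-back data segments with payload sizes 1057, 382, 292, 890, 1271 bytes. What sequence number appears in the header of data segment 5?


The SYN occupies sequence number ISN = 89855, so the first data byte is ISN + 1 = 89856.
SEQ of data segment i = (ISN + 1) + sum of payload sizes of segments 1..i-1.
Segment 1: SEQ = 89856, payload = 1057 bytes
Segment 2: SEQ = 90913, payload = 382 bytes
Segment 3: SEQ = 91295, payload = 292 bytes
Segment 4: SEQ = 91587, payload = 890 bytes
Segment 5: SEQ = 92477, payload = 1271 bytes
SEQ of segment 5 = 89856 + 1057 + 382 + 292 + 890 = 92477

92477


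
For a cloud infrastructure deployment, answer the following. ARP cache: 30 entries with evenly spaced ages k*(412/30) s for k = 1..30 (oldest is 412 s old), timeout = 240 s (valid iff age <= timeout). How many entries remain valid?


Ages are k * 412/30 s for k = 1..30 (spacing = 13.7333 s).
Entry k is valid iff k * 412/30 <= 240 iff k <= 30 * 240 / 412 = 17.4757
n_valid = floor(17.4757) = 17
(n_stale = 30 - 17 = 13)

17


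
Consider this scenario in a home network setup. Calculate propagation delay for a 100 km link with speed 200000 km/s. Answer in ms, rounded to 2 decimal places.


Given: distance = 100 km, speed = 200000 km/s
Delay = distance / speed = 100 / 200000 seconds
Delay in ms = 100 * 1000 / 200000
Delay = 0.5000 ms
Rounded to 2 dp = 0.50 ms

0.50


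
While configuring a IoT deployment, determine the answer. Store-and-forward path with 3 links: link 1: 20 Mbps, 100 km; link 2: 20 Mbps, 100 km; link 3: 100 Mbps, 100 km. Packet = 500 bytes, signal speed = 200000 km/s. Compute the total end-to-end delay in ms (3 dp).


Packet = 500 bytes = 4000 bits. Store-and-forward: sum (t_trans + t_prop) per link.
Link 1: t_trans = 4000/(20*10^6) s = 0.2000 ms; t_prop = 100/200000 s = 0.5000 ms; subtotal = 0.7000 ms
Link 2: t_trans = 4000/(20*10^6) s = 0.2000 ms; t_prop = 100/200000 s = 0.5000 ms; subtotal = 0.7000 ms
Link 3: t_trans = 4000/(100*10^6) s = 0.0400 ms; t_prop = 100/200000 s = 0.5000 ms; subtotal = 0.5400 ms
End-to-end = 0.7000 + 0.7000 + 0.5400 = 1.9400 ms -> 1.940 ms (3 dp)

1.940


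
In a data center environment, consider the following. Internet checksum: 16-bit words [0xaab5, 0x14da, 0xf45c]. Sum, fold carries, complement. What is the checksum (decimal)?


Given words: [0xaab5, 0x14da, 0xf45c]
Step 1: Sum all words
Raw sum = 43701 + 5338 + 62556 = 111595
Step 2: Fold carry: (46059 + 1) = 46060
One's complement = ~46060 & 0xFFFF = 19475

19475


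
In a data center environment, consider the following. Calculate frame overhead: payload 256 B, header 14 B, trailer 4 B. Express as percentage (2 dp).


Given: payload = 256 B, header = 14 B, trailer = 4 B
Overhead bytes = header + trailer = 14 + 4 = 18
Total frame = payload + overhead = 256 + 18 = 274
Overhead % = 18 / 274 * 100 = 6.5693% -> 6.57% (2 dp)

6.57


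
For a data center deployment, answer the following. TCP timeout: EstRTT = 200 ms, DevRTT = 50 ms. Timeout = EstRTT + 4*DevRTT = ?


Given: EstRTT = 200 ms, DevRTT = 50 ms
Timeout = EstRTT + 4 * DevRTT
4 * DevRTT = 4 * 50 = 200
Timeout = 200 + 200 = 400 ms

400


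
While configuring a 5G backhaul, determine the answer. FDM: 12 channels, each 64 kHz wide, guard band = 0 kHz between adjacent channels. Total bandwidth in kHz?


Given: 12 channels, 64 kHz each, guard = 0 kHz
Channel bandwidth = 12 * 64 = 768 kHz
Guard bands = 11 gaps * 0 kHz = 0 kHz
Total = 768 + 0 = 768 kHz

768


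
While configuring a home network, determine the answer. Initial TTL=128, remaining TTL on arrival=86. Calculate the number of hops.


Given: initial TTL = 128, received TTL = 86
Hops = initial TTL - received TTL
Hops = 128 - 86 = 42

42


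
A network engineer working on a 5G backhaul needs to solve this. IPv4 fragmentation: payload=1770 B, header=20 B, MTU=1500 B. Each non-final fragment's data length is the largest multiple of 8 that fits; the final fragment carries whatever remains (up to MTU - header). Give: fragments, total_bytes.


Max data per non-final fragment = floor((MTU - header)/8)*8 = floor((1500 - 20)/8)*8 = floor(1480/8)*8 = 1480 B
Final fragment needs no 8-byte alignment: it can carry up to MTU - header = 1480 B
Non-final fragments needed = ceil((payload - 1480) / 1480) = ceil(290/1480) = ceil(0.1959) = 1
Number of fragments = 1 + 1 = 2
Fragment sizes (data): 1 * 1480 B + 290 B (last, 290 <= 1480 OK)
Total bytes sent = payload + n_frags * header = 1770 + 2*20 = 1770 + 40 = 1810 B

2, 1810


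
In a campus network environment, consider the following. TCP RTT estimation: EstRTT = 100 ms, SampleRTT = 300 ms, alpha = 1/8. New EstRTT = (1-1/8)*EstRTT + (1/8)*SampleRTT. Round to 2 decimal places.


Given: EstRTT = 100 ms, SampleRTT = 300 ms, alpha = 1/8
New EstRTT = (1 - alpha) * EstRTT + alpha * SampleRTT
(7/8) * 100 = 87.5
(1/8) * 300 = 37.5
New EstRTT = 87.5 + 37.5 = 125 ms -> 125.00 ms (2 dp)

125.00


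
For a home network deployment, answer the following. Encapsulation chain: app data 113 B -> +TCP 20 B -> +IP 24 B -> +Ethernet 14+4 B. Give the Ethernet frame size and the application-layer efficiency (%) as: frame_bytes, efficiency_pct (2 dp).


TCP segment = 113 + 20 = 133 B
IP packet = 133 + 24 = 157 B
Ethernet frame = 157 + 14 + 4 = 175 B
Efficiency = app / frame = 113 / 175 = 0.645714 = 64.5714% -> 64.57% (2 dp)

175, 64.57


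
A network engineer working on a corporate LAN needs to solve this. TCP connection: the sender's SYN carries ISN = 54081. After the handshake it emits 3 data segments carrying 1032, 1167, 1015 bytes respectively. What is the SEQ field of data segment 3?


The SYN occupies sequence number ISN = 54081, so the first data byte is ISN + 1 = 54082.
SEQ of data segment i = (ISN + 1) + sum of payload sizes of segments 1..i-1.
Segment 1: SEQ = 54082, payload = 1032 bytes
Segment 2: SEQ = 55114, payload = 1167 bytes
Segment 3: SEQ = 56281, payload = 1015 bytes
SEQ of segment 3 = 54082 + 1032 + 1167 = 56281

56281


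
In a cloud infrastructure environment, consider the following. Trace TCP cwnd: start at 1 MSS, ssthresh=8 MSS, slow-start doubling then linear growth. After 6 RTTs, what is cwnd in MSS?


RTT 0: cwnd = 1 MSS (initial)
RTT 1: cwnd = 2 MSS (slow start, doubled)
RTT 2: cwnd = 4 MSS (slow start, doubled)
RTT 3: cwnd = 8 MSS (slow start, doubled)
RTT 4: cwnd = 9 MSS (congestion avoidance, +1)
RTT 5: cwnd = 10 MSS (congestion avoidance, +1)
RTT 6: cwnd = 11 MSS (congestion avoidance, +1)

11


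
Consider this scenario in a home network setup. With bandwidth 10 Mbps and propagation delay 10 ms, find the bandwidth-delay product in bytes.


Given: bandwidth = 10 Mbps, delay = 10 ms
BDP in bits = 10 * 10^6 * 10 / 1000
BDP in bits = 100000
BDP in bytes = 100000 / 8 = 12500

12500


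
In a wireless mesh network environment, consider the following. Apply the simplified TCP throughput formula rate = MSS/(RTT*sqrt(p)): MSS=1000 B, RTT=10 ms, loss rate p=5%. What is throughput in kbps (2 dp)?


Given: MSS = 1000 bytes, RTT = 10 ms, loss = 5%
RTT in seconds = 10 / 1000 = 0.01
Loss rate = 5% = 0.05
sqrt(loss) = sqrt(0.05) = 0.223606797750
Throughput (bytes/s) = 1000 / (0.01 * 0.223606797750) = 447213.5955
Throughput (kbps) = 447213.5955 * 8 / 1000 = 3577.708764 -> 3577.71 kbps (2 dp)

3577.71


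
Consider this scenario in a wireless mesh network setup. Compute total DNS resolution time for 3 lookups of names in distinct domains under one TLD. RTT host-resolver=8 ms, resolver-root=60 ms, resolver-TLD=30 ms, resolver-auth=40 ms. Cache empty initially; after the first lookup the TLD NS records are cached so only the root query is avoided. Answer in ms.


Lookup 1 (cold cache): local + root + TLD + auth = 8 + 60 + 30 + 40 = 138 ms
Lookups 2..3 (TLD NS cached -> skip root; new domain -> still ask TLD and auth): local + TLD + auth = 8 + 30 + 40 = 78 ms each
Remaining 2 lookups: 2 * 78 = 156 ms
Total = 138 + 156 = 294 ms

294


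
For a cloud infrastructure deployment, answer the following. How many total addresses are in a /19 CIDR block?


Given: CIDR prefix /19
Host bits = 32 - 19 = 13
Total addresses = 2^13 = 8192

8192


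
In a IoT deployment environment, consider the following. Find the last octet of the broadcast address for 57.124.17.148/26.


Given: IP = 57.124.17.148, prefix = /26
Host bits = 32 - 26 = 6
Network last octet = 148 AND mask = 128
Host part size = 2^6 - 1 = 63
Broadcast last octet = 128 OR 63 = 191

191


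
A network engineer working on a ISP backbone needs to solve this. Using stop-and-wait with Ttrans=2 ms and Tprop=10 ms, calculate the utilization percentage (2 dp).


Given: Ttrans = 2 ms, Tprop = 10 ms
RTT = 2 * Tprop = 2 * 10 = 20 ms
U = Ttrans / (Ttrans + RTT)
U = 2 / (2 + 20)
U = 2 / 22 = 0.090909
U% = 9.09%

9.09


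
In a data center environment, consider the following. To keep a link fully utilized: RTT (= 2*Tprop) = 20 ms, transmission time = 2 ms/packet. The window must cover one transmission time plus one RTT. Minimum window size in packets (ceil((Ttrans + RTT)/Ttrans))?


Given: Ttrans = 2 ms, RTT = 20 ms (= 2 * Tprop, Tprop = 10 ms)
Time until first ACK returns = Ttrans + RTT = 2 + 20 = 22 ms
Need W * Ttrans >= Ttrans + RTT  ->  W >= (Ttrans + RTT) / Ttrans
(Ttrans + RTT) / Ttrans = 22 / 2 = 11
W_min = ceil(11) = 11

11


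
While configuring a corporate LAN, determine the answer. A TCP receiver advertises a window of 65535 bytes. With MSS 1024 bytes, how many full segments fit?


Given: RWND = 65535 bytes, MSS = 1024 bytes
Full segments = floor(RWND / MSS)
Full segments = floor(65535 / 1024)
Full segments = floor(63.999) = 63

63


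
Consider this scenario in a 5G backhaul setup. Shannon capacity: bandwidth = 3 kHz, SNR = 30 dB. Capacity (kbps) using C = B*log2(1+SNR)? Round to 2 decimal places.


Given: B = 3 kHz, SNR = 30 dB
SNR linear = 10^(30/10) = 1000
1 + SNR = 1001
log2(1001) = 9.9672262588
C = 3 * 1000 * 9.9672262588 = 29901.6788 bps
C = 29.901679 kbps -> 29.90 kbps (2 dp)

29.90


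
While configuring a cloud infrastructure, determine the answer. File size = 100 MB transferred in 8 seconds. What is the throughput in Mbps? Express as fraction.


Given: file = 100 MB, time = 8 s
File in Mb = 100 * 8 = 800 Mb
Throughput = 800 / 8 Mbps
Throughput = 100 Mbps

100


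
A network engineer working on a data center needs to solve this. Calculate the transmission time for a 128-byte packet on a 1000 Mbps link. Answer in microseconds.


Given: packet = 128 bytes, bandwidth = 1000 Mbps
Packet in bits = 128 * 8 = 1024 bits
Bandwidth = 1000 * 10^6 = 1000000000 bps
Time = 1024 / 1000000000 seconds
Time in us = 1024 * 10^6 / 1000000000 = 1.024

1.024
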